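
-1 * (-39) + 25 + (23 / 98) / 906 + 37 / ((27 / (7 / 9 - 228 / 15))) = 1590705527 / 35959140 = 44.24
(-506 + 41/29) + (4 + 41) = -459.59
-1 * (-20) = 20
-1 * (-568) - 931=-363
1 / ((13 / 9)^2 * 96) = 27 / 5408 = 0.00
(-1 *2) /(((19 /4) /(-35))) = 280 /19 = 14.74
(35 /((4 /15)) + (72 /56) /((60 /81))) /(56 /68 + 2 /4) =52751 /525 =100.48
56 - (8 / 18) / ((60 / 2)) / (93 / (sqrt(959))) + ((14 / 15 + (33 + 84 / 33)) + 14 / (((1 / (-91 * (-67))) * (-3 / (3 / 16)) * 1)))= -6919963 / 1320 - 2 * sqrt(959) / 12555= -5242.40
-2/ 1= -2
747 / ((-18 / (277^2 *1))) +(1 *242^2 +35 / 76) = -237552367 / 76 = -3125689.04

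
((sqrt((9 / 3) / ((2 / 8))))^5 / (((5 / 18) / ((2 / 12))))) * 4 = 3456 * sqrt(3) / 5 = 1197.19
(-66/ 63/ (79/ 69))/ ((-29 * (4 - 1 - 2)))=506/ 16037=0.03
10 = 10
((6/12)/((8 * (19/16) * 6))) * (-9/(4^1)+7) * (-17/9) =-17/216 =-0.08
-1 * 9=-9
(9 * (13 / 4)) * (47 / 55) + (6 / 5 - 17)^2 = 302099 / 1100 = 274.64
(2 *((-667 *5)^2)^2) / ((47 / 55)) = 13607427784568750 / 47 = 289519740097207.45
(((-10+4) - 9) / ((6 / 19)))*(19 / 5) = -361 / 2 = -180.50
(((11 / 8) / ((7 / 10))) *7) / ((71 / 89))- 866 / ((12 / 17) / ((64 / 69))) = -65883503 / 58788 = -1120.70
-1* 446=-446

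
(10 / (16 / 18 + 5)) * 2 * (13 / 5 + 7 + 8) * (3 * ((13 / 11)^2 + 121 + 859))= 102599136 / 583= 175984.80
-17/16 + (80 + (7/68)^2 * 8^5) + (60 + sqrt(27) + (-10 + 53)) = 3 * sqrt(3) + 2446911/4624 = 534.37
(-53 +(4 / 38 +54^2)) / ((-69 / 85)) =-1541305 / 437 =-3527.01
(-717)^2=514089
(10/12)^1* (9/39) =5/26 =0.19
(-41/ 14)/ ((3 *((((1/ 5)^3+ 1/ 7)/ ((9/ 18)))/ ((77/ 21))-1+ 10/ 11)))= 56375/ 498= 113.20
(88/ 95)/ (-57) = -88/ 5415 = -0.02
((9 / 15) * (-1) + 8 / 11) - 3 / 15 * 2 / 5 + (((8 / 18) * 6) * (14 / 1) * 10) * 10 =3080039 / 825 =3733.38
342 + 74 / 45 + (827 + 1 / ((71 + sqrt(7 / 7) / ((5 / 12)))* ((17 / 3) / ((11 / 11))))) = 328664956 / 280755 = 1170.65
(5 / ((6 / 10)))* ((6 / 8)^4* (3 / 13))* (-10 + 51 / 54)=-36675 / 6656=-5.51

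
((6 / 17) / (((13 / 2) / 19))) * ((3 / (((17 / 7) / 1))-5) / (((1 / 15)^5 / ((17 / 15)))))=-738720000 / 221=-3342624.43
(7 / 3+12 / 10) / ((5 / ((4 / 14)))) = 106 / 525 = 0.20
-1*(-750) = 750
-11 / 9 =-1.22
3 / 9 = 1 / 3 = 0.33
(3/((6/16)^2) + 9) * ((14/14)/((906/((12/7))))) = 26/453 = 0.06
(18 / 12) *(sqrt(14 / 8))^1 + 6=3 *sqrt(7) / 4 + 6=7.98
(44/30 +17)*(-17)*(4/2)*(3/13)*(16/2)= -75344/65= -1159.14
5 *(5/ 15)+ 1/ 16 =83/ 48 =1.73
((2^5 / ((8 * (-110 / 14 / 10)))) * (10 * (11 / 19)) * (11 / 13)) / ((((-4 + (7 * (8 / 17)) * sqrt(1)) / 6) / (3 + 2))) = 261800 / 247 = 1059.92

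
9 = 9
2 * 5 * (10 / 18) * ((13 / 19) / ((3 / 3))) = 650 / 171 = 3.80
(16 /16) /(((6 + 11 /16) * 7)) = 16 /749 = 0.02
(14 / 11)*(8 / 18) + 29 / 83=0.92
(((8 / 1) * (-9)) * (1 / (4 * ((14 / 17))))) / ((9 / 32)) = -544 / 7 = -77.71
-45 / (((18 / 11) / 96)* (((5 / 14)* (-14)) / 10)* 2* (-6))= -440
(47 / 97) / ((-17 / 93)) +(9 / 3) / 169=-733752 / 278681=-2.63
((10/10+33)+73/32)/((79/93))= 107973/2528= 42.71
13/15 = 0.87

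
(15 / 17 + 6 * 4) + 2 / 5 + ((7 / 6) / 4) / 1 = 52171 / 2040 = 25.57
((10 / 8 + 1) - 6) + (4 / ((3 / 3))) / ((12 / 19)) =31 / 12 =2.58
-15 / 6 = -5 / 2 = -2.50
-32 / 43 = -0.74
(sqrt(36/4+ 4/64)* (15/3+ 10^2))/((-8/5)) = -197.56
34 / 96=0.35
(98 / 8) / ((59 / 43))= 2107 / 236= 8.93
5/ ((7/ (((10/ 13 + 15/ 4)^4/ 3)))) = 15249003125/ 153543936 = 99.31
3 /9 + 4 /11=23 /33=0.70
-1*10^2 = -100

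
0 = 0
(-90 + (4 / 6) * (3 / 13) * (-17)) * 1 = -1204 / 13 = -92.62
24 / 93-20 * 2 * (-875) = 1085008 / 31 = 35000.26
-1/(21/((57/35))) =-0.08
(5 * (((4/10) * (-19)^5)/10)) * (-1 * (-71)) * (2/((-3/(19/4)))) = 3340257551/30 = 111341918.37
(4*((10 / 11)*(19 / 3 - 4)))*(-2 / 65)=-0.26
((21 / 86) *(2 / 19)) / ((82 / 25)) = 525 / 66994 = 0.01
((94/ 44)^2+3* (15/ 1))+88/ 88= 24473/ 484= 50.56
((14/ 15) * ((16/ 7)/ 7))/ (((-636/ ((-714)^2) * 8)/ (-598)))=4839016/ 265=18260.44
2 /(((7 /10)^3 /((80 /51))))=9.15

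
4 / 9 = 0.44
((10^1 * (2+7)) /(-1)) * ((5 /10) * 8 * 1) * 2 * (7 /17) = -5040 /17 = -296.47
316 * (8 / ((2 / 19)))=24016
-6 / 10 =-3 / 5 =-0.60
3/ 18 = 1/ 6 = 0.17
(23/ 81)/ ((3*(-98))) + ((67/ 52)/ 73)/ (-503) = -0.00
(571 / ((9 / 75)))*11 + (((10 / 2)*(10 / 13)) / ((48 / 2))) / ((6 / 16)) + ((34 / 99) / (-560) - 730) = 18598933979 / 360360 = 51612.09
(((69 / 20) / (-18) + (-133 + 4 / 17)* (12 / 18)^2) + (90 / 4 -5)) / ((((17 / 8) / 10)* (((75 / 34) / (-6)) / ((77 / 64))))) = 19649861 / 30600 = 642.15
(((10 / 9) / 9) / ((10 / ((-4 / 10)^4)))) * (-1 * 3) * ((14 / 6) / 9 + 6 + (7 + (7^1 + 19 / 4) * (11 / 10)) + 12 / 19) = -1100522 / 43284375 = -0.03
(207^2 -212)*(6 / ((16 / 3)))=383733 / 8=47966.62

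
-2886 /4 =-1443 /2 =-721.50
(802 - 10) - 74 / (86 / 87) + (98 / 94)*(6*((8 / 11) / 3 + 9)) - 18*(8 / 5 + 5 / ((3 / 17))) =26249681 / 111155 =236.15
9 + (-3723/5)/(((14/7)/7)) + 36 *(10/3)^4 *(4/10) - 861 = -151229/90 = -1680.32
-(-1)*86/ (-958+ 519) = -0.20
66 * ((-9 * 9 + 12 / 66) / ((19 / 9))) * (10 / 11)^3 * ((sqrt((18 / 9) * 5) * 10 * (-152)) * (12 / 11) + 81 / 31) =-3888486000 / 783959 + 46085760000 * sqrt(10) / 14641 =9949002.73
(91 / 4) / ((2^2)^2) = 91 / 64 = 1.42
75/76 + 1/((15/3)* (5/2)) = 1.07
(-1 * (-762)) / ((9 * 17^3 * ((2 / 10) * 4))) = 635 / 29478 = 0.02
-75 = -75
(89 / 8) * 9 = 801 / 8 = 100.12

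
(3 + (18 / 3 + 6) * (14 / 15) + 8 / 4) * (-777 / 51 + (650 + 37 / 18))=10316.49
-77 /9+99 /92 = -6193 /828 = -7.48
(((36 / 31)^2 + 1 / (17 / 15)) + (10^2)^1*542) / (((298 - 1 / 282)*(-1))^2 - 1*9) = 70418648880828 / 115358260920533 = 0.61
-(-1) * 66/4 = 16.50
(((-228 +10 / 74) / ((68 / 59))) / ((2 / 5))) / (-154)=3.21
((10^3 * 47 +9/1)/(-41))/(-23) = 47009/943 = 49.85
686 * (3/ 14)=147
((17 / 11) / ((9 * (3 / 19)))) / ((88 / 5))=1615 / 26136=0.06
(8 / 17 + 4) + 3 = 127 / 17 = 7.47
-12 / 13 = -0.92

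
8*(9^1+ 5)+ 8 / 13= 1464 / 13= 112.62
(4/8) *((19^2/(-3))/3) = -361/18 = -20.06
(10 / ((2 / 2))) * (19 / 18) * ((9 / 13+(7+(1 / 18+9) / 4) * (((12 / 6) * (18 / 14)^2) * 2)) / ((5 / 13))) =166611 / 98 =1700.11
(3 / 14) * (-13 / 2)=-39 / 28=-1.39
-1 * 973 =-973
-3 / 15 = -0.20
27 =27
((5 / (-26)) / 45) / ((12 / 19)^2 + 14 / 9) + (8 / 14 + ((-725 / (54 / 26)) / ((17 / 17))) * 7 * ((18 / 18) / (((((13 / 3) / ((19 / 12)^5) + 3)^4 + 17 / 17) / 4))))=-5685430336300161683860129665276488869 / 82281687756493842892390109538807900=-69.10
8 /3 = 2.67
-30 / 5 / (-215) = 6 / 215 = 0.03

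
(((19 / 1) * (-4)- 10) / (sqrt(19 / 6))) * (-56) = 4816 * sqrt(114) / 19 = 2706.36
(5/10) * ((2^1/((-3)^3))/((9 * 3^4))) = -1/19683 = -0.00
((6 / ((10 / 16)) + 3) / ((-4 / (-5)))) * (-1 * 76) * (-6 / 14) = 513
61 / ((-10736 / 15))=-15 / 176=-0.09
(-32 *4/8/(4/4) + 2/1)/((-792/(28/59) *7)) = 7/5841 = 0.00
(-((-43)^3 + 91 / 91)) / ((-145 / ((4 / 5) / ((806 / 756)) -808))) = 442628.89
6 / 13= 0.46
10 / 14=0.71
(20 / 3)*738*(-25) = -123000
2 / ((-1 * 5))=-2 / 5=-0.40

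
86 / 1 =86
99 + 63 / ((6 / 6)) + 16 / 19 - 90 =1384 / 19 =72.84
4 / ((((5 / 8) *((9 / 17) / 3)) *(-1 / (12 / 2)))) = -1088 / 5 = -217.60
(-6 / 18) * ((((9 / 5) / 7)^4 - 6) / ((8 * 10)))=2999063 / 120050000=0.02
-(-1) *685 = 685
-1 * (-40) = 40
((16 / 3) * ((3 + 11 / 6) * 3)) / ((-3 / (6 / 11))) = -464 / 33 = -14.06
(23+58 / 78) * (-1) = -926 / 39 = -23.74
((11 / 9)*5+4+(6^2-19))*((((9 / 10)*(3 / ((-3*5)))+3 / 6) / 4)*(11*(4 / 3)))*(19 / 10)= 203984 / 3375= 60.44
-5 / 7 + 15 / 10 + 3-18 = -199 / 14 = -14.21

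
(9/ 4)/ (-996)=-3/ 1328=-0.00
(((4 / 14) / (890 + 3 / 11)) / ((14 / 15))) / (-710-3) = -165 / 342138041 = -0.00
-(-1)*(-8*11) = -88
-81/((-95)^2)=-81/9025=-0.01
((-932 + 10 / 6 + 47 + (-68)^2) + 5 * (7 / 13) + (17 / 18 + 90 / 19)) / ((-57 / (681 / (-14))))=3783688891 / 1182636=3199.37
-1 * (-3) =3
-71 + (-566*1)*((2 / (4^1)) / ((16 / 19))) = -6513 / 16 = -407.06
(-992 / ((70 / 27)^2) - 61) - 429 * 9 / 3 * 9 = -14444692 / 1225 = -11791.59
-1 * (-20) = 20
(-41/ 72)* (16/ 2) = -41/ 9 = -4.56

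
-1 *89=-89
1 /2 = 0.50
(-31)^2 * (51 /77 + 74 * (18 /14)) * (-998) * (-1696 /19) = 11999400816576 /1463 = 8201914433.75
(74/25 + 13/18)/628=1657/282600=0.01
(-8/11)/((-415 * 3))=8/13695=0.00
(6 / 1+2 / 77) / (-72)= -58 / 693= -0.08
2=2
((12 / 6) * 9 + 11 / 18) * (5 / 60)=335 / 216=1.55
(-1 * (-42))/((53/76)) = 3192/53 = 60.23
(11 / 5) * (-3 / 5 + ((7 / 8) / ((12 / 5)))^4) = -2720309273 / 2123366400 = -1.28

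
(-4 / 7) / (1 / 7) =-4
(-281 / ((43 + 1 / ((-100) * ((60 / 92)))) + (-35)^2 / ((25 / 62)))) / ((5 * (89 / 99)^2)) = -826224300 / 36606719317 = -0.02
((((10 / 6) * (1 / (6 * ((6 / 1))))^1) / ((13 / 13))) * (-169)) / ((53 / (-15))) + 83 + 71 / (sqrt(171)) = 71 * sqrt(19) / 57 + 162589 / 1908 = 90.64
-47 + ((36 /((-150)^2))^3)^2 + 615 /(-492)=-11503696441650390621 /238418579101562500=-48.25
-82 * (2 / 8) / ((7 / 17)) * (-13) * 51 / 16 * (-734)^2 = 1111451222.84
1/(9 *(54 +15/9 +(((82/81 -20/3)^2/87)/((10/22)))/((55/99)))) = 176175/90571079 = 0.00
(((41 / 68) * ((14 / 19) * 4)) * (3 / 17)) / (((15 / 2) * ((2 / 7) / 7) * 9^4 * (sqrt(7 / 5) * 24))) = 0.00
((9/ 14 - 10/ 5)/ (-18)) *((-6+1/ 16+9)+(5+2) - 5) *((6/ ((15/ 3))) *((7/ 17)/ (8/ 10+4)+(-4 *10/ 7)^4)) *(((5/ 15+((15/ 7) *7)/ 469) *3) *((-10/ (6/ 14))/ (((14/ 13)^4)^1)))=-437035239569849115/ 47065864573952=-9285.61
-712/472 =-89/59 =-1.51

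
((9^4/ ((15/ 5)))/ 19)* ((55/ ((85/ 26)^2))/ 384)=1355211/ 878560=1.54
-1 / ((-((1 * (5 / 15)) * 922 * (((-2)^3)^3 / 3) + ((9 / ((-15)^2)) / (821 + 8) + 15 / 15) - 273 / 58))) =-10818450 / 567484633553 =-0.00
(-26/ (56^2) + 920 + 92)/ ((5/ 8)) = 1619.19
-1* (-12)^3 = 1728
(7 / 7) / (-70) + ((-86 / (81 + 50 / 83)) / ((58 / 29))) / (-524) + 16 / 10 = 197097301 / 124216820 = 1.59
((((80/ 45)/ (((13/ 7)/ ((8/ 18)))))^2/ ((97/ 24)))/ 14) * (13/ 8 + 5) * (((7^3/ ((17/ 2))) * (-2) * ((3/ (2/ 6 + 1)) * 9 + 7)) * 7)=-198848591872/ 609475347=-326.26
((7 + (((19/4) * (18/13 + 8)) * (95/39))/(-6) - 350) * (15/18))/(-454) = 10984585/16572816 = 0.66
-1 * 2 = -2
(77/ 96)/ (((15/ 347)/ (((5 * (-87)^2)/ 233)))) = 3013.77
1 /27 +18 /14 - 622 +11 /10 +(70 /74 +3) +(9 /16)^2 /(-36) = -22042476349 /35804160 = -615.64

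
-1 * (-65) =65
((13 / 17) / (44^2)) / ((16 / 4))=13 / 131648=0.00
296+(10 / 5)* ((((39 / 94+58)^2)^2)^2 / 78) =826440419940953933027301870625 / 237731886031021824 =3476354954897.01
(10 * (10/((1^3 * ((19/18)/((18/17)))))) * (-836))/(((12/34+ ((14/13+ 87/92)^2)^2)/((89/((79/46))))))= -11941812380263609958400/46955195549884847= -254323.56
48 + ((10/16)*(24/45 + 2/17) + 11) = 12119/204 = 59.41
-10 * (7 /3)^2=-490 /9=-54.44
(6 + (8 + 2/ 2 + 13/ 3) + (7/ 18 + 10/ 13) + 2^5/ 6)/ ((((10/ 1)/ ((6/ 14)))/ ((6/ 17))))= 6043/ 15470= 0.39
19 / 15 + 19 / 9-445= -19873 / 45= -441.62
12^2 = 144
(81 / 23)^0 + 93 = 94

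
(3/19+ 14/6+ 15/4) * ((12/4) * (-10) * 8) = -28460/19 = -1497.89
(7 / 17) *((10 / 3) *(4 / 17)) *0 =0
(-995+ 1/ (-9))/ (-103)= 8956/ 927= 9.66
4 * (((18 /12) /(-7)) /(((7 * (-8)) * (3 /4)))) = 1 /49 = 0.02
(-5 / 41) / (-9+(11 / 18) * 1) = 90 / 6191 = 0.01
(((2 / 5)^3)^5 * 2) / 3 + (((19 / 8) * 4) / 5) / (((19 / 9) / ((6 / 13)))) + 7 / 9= 4260256462154 / 3570556640625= 1.19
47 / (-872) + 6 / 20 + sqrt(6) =2.70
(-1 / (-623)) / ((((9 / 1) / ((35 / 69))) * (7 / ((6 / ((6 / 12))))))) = 20 / 128961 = 0.00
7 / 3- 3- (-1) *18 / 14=13 / 21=0.62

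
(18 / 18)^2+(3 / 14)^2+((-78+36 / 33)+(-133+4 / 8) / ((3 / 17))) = -5347073 / 6468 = -826.70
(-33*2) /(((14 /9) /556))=-165132 /7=-23590.29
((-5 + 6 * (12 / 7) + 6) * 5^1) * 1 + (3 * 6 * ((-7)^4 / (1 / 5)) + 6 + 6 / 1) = 216158.43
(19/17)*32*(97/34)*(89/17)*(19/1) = 49864208/4913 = 10149.44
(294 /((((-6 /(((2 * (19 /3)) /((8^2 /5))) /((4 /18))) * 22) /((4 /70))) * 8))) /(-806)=399 /4539392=0.00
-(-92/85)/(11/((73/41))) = 0.18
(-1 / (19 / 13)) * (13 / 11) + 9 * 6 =11117 / 209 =53.19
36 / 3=12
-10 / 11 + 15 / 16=5 / 176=0.03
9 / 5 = 1.80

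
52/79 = 0.66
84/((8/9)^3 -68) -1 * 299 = -3682544/12265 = -300.25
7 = 7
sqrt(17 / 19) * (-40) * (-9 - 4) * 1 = 520 * sqrt(323) / 19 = 491.87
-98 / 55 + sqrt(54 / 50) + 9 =3*sqrt(3) / 5 + 397 / 55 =8.26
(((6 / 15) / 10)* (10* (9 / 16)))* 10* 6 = 27 / 2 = 13.50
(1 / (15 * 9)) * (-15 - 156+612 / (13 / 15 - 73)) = -10789 / 8115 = -1.33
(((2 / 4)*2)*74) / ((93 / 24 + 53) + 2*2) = 592 / 487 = 1.22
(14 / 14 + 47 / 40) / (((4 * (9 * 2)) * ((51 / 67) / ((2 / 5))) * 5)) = 1943 / 612000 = 0.00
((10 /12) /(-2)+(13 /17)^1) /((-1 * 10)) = -71 /2040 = -0.03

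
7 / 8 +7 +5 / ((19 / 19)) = 103 / 8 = 12.88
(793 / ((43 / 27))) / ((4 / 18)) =192699 / 86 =2240.69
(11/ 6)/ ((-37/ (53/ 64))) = -583/ 14208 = -0.04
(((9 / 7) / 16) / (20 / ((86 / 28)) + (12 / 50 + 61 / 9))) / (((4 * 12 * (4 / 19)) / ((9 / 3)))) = 1654425 / 938269696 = 0.00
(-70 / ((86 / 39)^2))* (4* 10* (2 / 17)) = -2129400 / 31433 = -67.74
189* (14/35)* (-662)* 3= -750708/5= -150141.60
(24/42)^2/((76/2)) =8/931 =0.01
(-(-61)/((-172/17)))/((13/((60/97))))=-15555/54223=-0.29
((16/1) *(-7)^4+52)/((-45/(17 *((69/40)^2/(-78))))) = 86485681/156000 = 554.40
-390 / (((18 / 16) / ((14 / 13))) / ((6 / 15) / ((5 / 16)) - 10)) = 48832 / 15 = 3255.47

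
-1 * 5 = -5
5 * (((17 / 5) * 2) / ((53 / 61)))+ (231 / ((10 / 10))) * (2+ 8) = 124504 / 53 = 2349.13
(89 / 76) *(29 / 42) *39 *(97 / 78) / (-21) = -250357 / 134064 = -1.87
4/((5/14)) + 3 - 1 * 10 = 21/5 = 4.20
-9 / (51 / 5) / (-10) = 0.09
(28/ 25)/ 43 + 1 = 1.03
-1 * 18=-18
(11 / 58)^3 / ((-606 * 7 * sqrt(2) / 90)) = -19965 * sqrt(2) / 275888368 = -0.00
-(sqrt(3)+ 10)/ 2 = -5 - sqrt(3)/ 2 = -5.87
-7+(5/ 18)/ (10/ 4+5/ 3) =-104/ 15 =-6.93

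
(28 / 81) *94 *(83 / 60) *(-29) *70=-22173284 / 243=-91248.08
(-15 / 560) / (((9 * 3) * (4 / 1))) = -1 / 4032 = -0.00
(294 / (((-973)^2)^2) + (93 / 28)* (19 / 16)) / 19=4617360576513 / 22242769226944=0.21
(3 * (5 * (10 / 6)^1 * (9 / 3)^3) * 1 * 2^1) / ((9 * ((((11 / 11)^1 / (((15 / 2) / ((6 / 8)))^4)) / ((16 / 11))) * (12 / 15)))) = 2727272.73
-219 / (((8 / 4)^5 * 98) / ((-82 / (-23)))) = -8979 / 36064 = -0.25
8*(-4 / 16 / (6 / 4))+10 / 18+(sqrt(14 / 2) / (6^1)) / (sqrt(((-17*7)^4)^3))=-7 / 9+sqrt(7) / 17038565131686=-0.78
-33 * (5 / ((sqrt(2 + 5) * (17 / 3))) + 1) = -33-495 * sqrt(7) / 119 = -44.01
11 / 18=0.61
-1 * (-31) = 31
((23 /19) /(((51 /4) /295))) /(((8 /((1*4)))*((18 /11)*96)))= 74635 /837216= 0.09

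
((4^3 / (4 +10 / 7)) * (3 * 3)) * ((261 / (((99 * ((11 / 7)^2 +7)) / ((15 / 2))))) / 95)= 9261 / 3971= 2.33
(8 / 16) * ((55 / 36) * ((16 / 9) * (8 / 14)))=440 / 567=0.78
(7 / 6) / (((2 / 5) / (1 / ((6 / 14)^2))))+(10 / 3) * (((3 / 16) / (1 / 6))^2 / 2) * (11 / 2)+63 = 90.48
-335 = -335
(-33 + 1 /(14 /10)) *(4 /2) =-452 /7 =-64.57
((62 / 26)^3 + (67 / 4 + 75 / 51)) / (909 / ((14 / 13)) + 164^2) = 33235097 / 29009789978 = 0.00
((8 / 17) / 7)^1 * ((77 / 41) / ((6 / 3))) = 0.06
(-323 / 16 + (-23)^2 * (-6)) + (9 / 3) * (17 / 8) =-3187.81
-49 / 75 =-0.65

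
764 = 764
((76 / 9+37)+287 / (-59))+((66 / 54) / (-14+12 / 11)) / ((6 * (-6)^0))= 18351757 / 452412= 40.56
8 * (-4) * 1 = -32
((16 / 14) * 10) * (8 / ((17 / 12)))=7680 / 119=64.54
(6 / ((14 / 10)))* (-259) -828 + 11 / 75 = -145339 / 75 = -1937.85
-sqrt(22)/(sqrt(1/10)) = -2*sqrt(55) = -14.83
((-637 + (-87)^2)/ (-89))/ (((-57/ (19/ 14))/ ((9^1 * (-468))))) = -4866264/ 623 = -7811.02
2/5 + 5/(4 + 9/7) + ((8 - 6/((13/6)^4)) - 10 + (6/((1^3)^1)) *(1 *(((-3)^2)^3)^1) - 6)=23074678439/5283785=4367.07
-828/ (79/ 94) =-77832/ 79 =-985.22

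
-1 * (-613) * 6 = 3678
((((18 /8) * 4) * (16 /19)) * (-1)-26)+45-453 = -8390 /19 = -441.58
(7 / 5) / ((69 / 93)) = 217 / 115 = 1.89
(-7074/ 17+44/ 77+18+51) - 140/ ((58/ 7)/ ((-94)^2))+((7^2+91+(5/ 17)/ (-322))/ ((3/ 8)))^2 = -10268.52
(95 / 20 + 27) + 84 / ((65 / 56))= 27071 / 260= 104.12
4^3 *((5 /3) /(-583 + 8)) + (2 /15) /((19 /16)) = -32 /437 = -0.07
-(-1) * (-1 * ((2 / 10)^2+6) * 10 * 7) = -422.80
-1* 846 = -846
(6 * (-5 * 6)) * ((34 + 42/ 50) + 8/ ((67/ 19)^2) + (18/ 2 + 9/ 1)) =-216078084/ 22445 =-9627.00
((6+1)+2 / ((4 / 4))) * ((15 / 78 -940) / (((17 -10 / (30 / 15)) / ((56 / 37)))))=-513135 / 481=-1066.81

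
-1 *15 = -15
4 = 4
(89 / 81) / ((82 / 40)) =1780 / 3321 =0.54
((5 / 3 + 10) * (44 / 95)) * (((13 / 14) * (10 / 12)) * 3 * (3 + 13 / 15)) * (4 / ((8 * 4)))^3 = 4147 / 43776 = 0.09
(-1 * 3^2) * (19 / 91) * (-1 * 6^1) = 1026 / 91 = 11.27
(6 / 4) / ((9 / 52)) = 26 / 3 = 8.67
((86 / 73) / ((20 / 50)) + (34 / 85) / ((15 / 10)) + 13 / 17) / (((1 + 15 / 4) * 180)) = 3896 / 837675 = 0.00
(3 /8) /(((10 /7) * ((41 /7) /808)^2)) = 41987316 /8405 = 4995.52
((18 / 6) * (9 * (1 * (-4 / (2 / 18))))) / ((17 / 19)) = -18468 / 17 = -1086.35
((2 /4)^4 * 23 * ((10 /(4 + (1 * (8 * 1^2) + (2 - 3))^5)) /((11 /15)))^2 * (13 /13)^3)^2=16737890625 /18709617803592641441296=0.00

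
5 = 5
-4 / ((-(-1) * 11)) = -4 / 11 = -0.36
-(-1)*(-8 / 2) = -4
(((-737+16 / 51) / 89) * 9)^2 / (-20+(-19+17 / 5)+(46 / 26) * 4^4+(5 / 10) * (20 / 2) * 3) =275258107995 / 21442646023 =12.84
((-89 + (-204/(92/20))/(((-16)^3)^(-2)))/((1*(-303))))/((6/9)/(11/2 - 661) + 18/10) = 4877137274595/3573077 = 1364968.42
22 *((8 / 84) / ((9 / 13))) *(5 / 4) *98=10010 / 27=370.74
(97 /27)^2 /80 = 9409 /58320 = 0.16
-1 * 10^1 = -10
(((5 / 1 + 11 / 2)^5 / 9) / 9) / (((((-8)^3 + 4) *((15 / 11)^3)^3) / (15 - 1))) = -277410187898459 / 104155875000000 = -2.66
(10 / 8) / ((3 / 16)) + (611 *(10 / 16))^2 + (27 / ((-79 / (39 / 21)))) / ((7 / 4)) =108389104637 / 743232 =145834.82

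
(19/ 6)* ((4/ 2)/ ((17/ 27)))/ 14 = 171/ 238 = 0.72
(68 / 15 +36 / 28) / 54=0.11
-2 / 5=-0.40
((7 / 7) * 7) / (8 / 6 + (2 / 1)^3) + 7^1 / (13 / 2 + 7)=137 / 108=1.27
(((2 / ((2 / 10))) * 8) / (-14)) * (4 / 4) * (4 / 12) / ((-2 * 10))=2 / 21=0.10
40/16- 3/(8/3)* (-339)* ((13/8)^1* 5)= 198475/64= 3101.17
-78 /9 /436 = -13 /654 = -0.02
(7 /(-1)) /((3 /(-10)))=70 /3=23.33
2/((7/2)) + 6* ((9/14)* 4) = 16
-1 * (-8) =8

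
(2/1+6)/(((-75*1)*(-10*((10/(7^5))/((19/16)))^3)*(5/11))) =358198768363689407/1920000000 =186561858.52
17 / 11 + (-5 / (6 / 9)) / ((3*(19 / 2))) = 268 / 209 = 1.28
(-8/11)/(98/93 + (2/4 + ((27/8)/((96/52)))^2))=-3047424/20514439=-0.15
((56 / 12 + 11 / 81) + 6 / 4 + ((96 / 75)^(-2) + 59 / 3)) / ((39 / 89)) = 196210201 / 3234816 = 60.66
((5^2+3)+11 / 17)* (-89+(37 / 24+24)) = -741701 / 408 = -1817.89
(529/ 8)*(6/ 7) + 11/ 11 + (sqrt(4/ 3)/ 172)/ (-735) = 1615/ 28 - sqrt(3)/ 189630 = 57.68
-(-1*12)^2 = -144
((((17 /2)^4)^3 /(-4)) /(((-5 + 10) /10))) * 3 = -1747866711689283 /8192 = -213362635704.26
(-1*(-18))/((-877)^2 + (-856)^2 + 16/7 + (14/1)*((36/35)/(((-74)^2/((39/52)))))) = 191660/15991549131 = 0.00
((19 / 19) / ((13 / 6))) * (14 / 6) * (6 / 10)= 42 / 65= 0.65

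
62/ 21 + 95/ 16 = 2987/ 336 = 8.89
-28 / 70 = -2 / 5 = -0.40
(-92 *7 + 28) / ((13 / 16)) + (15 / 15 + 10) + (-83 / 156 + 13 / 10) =-582181 / 780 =-746.39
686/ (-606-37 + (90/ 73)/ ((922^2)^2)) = -18094253245875184/ 16960065360200747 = -1.07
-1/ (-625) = 1/ 625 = 0.00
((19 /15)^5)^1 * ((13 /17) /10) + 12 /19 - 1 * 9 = -19914309797 /2452781250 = -8.12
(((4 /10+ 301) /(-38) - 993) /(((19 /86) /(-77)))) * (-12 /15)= -2518704188 /9025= -279080.80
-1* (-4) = 4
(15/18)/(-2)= -5/12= -0.42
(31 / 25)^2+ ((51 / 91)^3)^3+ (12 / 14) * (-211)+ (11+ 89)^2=2626602599580521894058596 / 267456125081117756875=9820.69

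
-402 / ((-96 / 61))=4087 / 16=255.44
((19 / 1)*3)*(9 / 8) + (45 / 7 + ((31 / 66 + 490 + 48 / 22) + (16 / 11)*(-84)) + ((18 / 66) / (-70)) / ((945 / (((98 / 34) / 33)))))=34291587797 / 77754600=441.02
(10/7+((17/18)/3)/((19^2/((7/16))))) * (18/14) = 3119873/1698144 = 1.84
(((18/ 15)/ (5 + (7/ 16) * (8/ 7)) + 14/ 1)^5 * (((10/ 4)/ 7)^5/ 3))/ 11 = 9138686662951/ 89323877181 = 102.31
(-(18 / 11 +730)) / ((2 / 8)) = -32192 / 11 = -2926.55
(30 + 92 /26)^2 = 190096 /169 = 1124.83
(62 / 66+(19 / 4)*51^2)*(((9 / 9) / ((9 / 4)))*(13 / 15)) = 21202363 / 4455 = 4759.23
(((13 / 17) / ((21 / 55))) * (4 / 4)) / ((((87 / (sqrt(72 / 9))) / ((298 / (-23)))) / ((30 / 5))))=-852280 * sqrt(2) / 238119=-5.06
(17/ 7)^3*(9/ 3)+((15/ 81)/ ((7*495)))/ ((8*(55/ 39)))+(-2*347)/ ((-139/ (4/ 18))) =823918888423/ 18691291080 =44.08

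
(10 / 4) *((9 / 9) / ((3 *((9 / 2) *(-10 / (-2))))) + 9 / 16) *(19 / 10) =23693 / 8640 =2.74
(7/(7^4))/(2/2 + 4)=1/1715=0.00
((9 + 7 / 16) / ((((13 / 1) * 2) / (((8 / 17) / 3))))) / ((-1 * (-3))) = 151 / 7956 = 0.02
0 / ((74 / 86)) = 0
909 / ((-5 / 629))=-571761 / 5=-114352.20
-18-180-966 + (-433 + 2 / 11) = -1596.82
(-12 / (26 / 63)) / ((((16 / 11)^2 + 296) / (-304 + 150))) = 65219 / 4342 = 15.02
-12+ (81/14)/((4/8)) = -3/7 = -0.43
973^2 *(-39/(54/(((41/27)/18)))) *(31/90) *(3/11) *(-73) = 1141924638491/2886840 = 395562.15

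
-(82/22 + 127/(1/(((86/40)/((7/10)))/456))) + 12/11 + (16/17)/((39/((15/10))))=-53628955/15519504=-3.46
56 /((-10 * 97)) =-28 /485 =-0.06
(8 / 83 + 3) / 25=257 / 2075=0.12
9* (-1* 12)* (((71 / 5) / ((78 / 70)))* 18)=-322056 / 13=-24773.54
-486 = -486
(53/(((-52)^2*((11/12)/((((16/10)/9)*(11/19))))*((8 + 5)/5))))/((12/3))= 53/250458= 0.00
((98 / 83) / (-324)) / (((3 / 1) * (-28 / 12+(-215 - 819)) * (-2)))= -49 / 83607228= -0.00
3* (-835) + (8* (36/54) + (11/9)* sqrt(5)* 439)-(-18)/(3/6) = -7391/3 + 4829* sqrt(5)/9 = -1263.89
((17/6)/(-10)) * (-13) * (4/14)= 221/210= 1.05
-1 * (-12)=12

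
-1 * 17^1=-17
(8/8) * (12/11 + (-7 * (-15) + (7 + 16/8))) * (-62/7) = -78492/77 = -1019.38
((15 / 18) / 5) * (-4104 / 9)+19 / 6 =-72.83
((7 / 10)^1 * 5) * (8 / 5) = 28 / 5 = 5.60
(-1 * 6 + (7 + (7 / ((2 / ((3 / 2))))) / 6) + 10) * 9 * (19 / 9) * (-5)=-1128.12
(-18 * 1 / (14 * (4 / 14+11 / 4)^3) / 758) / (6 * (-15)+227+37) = -2352 / 6749847875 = -0.00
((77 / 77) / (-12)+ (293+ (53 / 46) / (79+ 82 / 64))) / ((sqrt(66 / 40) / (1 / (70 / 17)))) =55.38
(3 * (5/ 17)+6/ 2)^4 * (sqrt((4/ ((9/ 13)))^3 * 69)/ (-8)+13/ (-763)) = -9135984 * sqrt(897)/ 83521 - 246671568/ 63726523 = -3279.96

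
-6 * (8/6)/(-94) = 4/47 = 0.09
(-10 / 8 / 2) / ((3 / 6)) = -5 / 4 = -1.25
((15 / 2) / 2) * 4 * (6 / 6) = 15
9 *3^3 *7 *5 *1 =8505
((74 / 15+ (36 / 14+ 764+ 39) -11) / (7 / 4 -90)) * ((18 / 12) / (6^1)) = -83948 / 37065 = -2.26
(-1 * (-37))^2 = 1369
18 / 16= 9 / 8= 1.12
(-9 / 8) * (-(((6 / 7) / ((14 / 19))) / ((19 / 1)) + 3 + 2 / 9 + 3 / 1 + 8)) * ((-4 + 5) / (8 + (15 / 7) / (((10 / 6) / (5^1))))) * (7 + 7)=6299 / 404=15.59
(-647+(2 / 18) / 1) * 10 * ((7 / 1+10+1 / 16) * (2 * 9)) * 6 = -11920545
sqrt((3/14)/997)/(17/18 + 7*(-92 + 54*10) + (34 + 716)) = 9*sqrt(41874)/488285735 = 0.00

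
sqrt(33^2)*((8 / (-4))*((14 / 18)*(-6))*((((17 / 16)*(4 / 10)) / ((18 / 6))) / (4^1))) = 1309 / 120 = 10.91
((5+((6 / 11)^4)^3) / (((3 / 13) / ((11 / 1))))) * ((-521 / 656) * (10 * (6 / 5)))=-106297620324418393 / 46791113980204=-2271.75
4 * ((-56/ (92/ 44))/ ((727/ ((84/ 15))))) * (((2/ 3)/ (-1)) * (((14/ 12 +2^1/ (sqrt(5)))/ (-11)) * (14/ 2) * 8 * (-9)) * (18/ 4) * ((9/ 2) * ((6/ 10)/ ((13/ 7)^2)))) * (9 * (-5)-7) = -29274835968/ 5434325-50185433088 * sqrt(5)/ 27171625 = -9517.00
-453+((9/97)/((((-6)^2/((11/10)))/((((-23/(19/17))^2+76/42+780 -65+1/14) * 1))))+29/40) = -26416493113/58828560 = -449.04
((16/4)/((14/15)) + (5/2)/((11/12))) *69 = 483.90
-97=-97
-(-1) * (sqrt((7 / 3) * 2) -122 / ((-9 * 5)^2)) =-122 / 2025 + sqrt(42) / 3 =2.10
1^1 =1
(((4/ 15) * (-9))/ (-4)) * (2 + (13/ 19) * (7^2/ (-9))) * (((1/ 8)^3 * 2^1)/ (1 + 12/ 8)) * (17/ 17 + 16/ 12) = -413/ 109440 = -0.00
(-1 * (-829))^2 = 687241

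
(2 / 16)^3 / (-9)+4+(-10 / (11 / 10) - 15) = -1018379 / 50688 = -20.09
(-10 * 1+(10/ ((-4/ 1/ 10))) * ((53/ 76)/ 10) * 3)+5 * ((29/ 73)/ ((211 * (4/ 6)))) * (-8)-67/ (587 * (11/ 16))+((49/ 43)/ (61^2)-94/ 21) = -19.99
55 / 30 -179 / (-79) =1943 / 474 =4.10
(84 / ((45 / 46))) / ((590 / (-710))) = -91448 / 885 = -103.33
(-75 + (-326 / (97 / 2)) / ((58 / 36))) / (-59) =222711 / 165967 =1.34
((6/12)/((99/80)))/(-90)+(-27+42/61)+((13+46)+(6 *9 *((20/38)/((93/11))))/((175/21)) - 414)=-60970273292/160063695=-380.91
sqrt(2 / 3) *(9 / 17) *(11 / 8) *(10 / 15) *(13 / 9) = 143 *sqrt(6) / 612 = 0.57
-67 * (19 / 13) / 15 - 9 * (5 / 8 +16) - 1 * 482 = -995519 / 1560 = -638.15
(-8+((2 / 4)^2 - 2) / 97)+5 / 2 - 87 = -35897 / 388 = -92.52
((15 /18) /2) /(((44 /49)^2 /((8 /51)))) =12005 /148104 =0.08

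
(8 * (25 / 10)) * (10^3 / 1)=20000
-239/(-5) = 239/5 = 47.80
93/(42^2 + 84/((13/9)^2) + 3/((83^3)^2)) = 1712840616080191/33230219549225329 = 0.05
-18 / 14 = -1.29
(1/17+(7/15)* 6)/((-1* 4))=-243/340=-0.71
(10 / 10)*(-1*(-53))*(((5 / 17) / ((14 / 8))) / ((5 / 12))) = 2544 / 119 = 21.38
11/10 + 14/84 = 19/15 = 1.27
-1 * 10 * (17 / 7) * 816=-138720 / 7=-19817.14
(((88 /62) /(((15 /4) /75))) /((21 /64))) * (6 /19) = 112640 /4123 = 27.32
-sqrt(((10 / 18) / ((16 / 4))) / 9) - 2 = -2 - sqrt(5) / 18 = -2.12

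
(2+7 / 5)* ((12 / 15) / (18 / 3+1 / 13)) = 884 / 1975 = 0.45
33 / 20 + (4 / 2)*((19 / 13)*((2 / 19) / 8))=439 / 260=1.69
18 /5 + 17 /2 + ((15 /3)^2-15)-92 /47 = 9467 /470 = 20.14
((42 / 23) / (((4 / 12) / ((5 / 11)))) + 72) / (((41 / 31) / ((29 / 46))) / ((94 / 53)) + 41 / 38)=32.93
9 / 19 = 0.47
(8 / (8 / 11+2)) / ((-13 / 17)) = -748 / 195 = -3.84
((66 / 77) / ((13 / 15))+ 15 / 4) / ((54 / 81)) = 7.11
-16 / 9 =-1.78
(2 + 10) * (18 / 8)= 27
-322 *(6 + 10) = -5152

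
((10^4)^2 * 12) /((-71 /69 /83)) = -6872400000000 /71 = -96794366197.18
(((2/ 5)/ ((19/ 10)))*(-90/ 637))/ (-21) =120/ 84721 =0.00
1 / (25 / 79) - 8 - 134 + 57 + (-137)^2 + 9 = 467404 / 25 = 18696.16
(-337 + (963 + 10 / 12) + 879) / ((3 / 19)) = 171665 / 18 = 9536.94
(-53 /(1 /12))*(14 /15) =-2968 /5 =-593.60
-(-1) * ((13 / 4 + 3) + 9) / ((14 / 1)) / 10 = 61 / 560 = 0.11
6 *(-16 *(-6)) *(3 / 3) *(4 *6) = 13824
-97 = -97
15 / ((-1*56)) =-15 / 56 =-0.27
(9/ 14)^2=0.41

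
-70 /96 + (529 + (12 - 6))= 25645 /48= 534.27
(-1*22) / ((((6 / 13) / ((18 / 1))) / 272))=-233376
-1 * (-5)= 5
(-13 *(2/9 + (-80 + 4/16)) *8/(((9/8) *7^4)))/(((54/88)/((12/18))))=7486336/2250423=3.33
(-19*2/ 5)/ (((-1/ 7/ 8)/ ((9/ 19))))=1008/ 5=201.60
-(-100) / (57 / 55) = 5500 / 57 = 96.49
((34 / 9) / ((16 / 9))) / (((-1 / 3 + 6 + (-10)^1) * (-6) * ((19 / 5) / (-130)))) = -425 / 152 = -2.80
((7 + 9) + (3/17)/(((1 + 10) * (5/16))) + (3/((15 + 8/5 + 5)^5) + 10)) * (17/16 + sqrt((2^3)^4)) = 41396977591420481/24423497809920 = 1694.97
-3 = -3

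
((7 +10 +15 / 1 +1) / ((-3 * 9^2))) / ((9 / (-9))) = 11 / 81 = 0.14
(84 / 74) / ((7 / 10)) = 1.62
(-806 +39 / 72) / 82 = -19331 / 1968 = -9.82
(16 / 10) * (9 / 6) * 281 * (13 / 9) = 14612 / 15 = 974.13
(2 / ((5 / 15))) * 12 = 72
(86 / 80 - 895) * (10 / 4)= -35757 / 16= -2234.81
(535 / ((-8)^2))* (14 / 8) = 3745 / 256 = 14.63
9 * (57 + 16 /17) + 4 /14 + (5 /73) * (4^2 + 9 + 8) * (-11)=4316512 /8687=496.89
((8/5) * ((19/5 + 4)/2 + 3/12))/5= 166/125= 1.33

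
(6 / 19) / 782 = 3 / 7429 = 0.00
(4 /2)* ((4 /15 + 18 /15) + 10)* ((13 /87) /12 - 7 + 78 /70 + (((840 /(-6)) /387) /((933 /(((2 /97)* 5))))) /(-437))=-134.69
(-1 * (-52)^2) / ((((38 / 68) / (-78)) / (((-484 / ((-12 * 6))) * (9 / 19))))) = 433845984 / 361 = 1201789.43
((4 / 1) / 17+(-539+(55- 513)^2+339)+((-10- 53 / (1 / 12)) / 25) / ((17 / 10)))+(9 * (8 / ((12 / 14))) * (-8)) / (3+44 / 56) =943218724 / 4505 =209371.53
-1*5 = -5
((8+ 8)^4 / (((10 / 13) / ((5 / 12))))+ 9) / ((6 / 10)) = 59179.44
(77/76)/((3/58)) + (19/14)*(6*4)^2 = 639439/798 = 801.30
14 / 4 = 7 / 2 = 3.50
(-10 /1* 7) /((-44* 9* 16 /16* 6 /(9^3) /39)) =36855 /44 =837.61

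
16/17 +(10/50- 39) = -3218/85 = -37.86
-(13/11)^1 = -13/11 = -1.18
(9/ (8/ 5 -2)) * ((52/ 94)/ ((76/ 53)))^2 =-21362445/ 6379592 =-3.35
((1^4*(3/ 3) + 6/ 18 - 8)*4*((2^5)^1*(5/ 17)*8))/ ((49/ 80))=-8192000/ 2499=-3278.11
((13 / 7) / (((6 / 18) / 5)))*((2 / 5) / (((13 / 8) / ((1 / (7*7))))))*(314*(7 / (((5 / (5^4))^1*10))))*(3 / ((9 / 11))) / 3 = 690800 / 147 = 4699.32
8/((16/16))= 8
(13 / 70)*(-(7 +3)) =-13 / 7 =-1.86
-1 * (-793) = 793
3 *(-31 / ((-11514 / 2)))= 31 / 1919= 0.02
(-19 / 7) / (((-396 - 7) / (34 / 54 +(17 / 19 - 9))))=-295 / 5859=-0.05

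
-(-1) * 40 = 40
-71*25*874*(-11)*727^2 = 9019268105650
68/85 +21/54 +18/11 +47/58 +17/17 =66544/14355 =4.64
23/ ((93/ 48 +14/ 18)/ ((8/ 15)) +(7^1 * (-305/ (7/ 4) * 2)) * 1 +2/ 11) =-97152/ 10284287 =-0.01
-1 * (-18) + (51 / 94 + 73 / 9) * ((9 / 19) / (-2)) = 15.95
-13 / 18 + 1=5 / 18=0.28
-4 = -4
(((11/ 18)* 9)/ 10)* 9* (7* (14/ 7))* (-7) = -4851/ 10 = -485.10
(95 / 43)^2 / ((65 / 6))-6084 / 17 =-146056998 / 408629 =-357.43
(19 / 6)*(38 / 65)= 361 / 195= 1.85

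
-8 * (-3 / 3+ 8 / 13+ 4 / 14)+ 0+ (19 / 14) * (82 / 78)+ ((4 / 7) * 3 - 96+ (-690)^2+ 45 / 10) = 129951394 / 273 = 476012.43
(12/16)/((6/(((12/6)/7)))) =1/28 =0.04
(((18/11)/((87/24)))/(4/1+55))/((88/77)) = 126/18821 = 0.01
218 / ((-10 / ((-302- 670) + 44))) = 101152 / 5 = 20230.40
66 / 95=0.69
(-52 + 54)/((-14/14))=-2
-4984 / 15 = -332.27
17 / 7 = 2.43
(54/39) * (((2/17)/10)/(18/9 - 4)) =-9/1105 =-0.01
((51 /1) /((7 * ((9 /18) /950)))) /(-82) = -168.82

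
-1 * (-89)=89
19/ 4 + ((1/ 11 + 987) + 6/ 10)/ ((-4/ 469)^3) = -5604053501287/ 3520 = -1592060653.77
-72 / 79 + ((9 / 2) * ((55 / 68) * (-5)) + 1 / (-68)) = -205475 / 10744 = -19.12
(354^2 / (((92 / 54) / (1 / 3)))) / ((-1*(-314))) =281961 / 3611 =78.08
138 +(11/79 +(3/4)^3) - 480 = -1726315/5056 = -341.44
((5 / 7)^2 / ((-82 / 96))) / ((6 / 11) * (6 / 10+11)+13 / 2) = -132000 / 2834699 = -0.05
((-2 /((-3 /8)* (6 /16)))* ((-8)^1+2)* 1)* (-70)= 17920 /3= 5973.33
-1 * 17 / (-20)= 17 / 20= 0.85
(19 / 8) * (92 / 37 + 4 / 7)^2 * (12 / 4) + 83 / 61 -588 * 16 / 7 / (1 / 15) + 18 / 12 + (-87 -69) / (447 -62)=-9043194417701 / 450113510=-20090.92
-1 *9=-9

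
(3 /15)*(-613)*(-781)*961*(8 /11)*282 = 94358560368 /5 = 18871712073.60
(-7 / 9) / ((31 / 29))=-203 / 279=-0.73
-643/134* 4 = -1286/67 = -19.19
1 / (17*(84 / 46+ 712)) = 23 / 279106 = 0.00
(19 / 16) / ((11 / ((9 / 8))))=171 / 1408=0.12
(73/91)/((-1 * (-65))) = 73/5915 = 0.01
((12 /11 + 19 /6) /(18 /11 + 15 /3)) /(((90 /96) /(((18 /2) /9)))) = 2248 /3285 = 0.68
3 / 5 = 0.60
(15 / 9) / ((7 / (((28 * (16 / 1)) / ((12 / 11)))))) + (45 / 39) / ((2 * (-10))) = 45733 / 468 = 97.72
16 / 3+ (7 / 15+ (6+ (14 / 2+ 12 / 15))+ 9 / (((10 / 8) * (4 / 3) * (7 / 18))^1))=1172 / 35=33.49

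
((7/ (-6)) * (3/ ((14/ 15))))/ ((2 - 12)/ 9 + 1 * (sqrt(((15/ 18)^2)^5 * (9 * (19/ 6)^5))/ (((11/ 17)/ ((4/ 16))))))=-11811024720000 * sqrt(114)/ 274533696291139 - 16857002409984/ 274533696291139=-0.52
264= 264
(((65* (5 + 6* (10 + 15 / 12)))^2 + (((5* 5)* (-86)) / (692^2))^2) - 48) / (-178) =-1273110717595279673 / 10204327507072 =-124761.84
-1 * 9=-9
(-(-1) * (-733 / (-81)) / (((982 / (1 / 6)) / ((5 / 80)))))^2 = 537289 / 58308984705024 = 0.00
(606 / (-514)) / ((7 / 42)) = -1818 / 257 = -7.07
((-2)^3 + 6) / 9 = -2 / 9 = -0.22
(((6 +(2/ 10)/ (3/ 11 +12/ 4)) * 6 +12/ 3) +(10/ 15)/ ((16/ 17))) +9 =2003/ 40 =50.08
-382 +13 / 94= -35895 / 94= -381.86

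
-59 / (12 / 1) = -59 / 12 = -4.92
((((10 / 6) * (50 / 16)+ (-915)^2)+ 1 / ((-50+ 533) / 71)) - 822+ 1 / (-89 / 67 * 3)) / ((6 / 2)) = 95879133823 / 343896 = 278802.70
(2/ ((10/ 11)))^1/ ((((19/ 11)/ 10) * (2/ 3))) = 19.11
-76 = -76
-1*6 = -6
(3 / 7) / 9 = 1 / 21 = 0.05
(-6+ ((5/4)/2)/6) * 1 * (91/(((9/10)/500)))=-16095625/54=-298067.13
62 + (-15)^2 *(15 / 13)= 4181 / 13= 321.62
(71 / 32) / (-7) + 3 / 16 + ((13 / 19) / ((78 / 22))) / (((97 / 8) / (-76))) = -87287 / 65184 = -1.34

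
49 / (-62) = -49 / 62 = -0.79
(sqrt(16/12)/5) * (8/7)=16 * sqrt(3)/105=0.26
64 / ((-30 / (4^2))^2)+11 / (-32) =17.86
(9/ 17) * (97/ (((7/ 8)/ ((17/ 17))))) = 6984/ 119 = 58.69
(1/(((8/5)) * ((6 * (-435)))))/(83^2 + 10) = -1/28810224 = -0.00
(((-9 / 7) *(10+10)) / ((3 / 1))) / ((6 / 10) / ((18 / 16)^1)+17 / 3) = -300 / 217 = -1.38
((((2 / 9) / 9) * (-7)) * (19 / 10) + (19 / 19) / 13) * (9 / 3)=-1324 / 1755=-0.75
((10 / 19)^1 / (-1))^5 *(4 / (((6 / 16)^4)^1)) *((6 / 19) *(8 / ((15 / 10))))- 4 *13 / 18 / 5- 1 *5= -368420645179 / 19053581805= -19.34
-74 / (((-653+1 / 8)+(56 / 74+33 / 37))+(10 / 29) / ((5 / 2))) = 635216 / 5588943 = 0.11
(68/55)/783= 68/43065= 0.00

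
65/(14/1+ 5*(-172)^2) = 65/147934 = 0.00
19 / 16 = 1.19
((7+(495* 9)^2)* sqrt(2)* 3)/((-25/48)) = -2857972608* sqrt(2)/25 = -161671344.92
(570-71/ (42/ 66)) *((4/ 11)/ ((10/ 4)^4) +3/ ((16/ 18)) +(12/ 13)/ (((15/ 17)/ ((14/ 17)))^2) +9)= 90779859887/ 15015000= 6045.94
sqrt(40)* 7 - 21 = -21+14* sqrt(10) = 23.27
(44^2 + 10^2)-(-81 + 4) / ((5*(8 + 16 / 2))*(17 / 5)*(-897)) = 496751347 / 243984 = 2036.00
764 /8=191 /2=95.50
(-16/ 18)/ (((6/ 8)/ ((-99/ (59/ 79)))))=27808/ 177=157.11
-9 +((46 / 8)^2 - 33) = -8.94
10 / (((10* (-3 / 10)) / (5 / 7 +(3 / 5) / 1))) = -92 / 21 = -4.38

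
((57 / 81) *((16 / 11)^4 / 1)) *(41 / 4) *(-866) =-11052875776 / 395307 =-27960.23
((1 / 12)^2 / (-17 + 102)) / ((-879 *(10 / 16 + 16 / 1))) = -1 / 178867710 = -0.00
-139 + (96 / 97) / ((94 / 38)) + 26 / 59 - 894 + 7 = -275748356 / 268981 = -1025.16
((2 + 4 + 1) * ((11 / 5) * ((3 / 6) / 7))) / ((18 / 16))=44 / 45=0.98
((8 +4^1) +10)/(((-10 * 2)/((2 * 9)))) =-99/5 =-19.80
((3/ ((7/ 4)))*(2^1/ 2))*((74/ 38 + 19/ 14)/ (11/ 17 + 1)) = 44829/ 13034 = 3.44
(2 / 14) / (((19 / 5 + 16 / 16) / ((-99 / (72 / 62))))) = -1705 / 672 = -2.54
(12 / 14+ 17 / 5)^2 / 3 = 22201 / 3675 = 6.04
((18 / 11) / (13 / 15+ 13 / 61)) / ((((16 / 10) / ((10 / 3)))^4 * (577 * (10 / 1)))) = 23828125 / 4816002048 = 0.00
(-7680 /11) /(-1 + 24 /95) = 729600 /781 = 934.19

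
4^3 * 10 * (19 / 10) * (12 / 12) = 1216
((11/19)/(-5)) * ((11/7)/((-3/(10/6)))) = 0.10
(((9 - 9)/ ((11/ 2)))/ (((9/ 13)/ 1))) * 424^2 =0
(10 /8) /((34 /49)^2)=12005 /4624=2.60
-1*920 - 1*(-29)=-891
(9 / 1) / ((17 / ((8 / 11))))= 72 / 187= 0.39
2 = 2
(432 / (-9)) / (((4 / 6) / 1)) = -72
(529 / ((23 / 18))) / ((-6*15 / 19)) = -437 / 5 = -87.40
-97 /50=-1.94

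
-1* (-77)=77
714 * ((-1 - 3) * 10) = -28560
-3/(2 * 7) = -3/14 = -0.21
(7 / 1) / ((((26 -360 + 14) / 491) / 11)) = -37807 / 320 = -118.15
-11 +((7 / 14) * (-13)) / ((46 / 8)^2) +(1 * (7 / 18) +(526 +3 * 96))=7647997 / 9522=803.19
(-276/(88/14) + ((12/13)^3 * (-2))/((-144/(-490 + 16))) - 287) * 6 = -2016.52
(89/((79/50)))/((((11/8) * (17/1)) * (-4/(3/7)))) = -26700/103411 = -0.26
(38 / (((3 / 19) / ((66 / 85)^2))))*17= 1048344 / 425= 2466.69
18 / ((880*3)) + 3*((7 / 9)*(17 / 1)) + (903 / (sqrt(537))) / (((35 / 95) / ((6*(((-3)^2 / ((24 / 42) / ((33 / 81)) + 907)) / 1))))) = 3397086*sqrt(537) / 12520513 + 52369 / 1320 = 45.96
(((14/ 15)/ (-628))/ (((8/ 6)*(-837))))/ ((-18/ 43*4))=-301/ 378457920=-0.00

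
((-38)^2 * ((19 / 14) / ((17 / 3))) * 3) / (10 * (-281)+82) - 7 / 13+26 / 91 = -0.63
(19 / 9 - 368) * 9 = -3293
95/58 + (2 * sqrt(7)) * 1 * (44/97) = 95/58 + 88 * sqrt(7)/97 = 4.04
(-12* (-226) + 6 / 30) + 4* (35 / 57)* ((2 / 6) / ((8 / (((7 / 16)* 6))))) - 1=12364297 / 4560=2711.47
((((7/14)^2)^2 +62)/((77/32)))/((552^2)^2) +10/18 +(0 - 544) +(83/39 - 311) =-13202005252892465/15489562023936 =-852.32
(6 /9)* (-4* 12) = -32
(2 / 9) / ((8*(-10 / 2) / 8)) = -0.04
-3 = -3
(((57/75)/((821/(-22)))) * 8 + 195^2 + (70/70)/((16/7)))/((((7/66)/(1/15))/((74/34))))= 5082412569597/97699000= 52021.13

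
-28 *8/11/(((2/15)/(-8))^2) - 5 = -806455/11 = -73314.09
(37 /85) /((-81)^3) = -37 /45172485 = -0.00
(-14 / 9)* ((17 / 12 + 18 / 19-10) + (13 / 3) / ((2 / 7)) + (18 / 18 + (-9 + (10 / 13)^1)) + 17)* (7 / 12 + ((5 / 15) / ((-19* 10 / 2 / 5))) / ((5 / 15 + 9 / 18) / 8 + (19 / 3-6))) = -14819053 / 1013688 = -14.62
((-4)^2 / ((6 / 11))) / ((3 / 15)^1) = 440 / 3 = 146.67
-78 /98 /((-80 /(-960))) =-468 /49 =-9.55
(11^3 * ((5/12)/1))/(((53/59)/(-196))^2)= 222486792220/8427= 26401660.40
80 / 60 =4 / 3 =1.33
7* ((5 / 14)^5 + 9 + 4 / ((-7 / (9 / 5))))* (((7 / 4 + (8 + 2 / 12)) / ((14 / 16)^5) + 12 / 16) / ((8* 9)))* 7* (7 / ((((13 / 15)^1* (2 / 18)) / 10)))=62066893248725 / 783071744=79260.80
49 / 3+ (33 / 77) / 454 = 155731 / 9534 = 16.33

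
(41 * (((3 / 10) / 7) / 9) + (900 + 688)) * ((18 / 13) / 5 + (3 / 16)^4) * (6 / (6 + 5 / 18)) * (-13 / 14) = -3556740318057 / 9071820800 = -392.06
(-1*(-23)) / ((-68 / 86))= -989 / 34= -29.09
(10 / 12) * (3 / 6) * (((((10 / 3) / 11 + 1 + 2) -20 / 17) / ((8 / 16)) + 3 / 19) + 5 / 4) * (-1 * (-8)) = 18.87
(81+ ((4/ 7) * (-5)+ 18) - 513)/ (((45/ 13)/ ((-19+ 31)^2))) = -17341.26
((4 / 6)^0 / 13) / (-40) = -1 / 520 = -0.00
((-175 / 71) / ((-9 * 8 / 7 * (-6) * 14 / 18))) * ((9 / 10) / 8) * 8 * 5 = -525 / 2272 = -0.23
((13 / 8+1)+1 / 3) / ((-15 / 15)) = -71 / 24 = -2.96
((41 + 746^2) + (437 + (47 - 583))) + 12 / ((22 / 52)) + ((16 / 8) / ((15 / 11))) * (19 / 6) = 275463049 / 495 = 556491.01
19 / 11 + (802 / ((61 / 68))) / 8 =76146 / 671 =113.48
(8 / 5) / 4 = 2 / 5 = 0.40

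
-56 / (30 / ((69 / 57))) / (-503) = 644 / 143355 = 0.00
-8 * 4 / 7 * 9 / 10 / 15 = -0.27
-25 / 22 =-1.14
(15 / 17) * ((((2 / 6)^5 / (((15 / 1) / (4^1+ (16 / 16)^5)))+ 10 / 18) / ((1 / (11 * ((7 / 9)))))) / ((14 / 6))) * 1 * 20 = 36.04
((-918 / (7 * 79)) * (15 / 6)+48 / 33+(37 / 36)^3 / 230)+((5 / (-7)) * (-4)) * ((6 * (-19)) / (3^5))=-263141208361 / 65275943040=-4.03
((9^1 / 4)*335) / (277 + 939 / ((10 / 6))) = 0.90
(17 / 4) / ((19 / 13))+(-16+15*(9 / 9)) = 1.91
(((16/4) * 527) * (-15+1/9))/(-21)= 282472/189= 1494.56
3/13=0.23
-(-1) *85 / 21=85 / 21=4.05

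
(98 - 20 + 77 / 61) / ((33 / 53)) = 256255 / 2013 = 127.30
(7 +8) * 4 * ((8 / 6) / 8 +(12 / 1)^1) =730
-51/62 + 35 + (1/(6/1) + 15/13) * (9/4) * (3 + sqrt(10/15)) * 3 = 68.20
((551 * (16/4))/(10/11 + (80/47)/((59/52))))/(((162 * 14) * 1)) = 16807153/41668830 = 0.40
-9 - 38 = -47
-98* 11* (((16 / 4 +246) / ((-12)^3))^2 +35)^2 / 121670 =-10.87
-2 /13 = -0.15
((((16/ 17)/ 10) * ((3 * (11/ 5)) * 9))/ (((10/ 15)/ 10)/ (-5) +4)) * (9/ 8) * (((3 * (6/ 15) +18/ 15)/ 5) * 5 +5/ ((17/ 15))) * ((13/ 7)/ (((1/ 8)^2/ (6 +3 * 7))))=8023105728/ 232645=34486.47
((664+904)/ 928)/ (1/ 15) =735/ 29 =25.34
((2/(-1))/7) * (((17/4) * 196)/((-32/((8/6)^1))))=119/12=9.92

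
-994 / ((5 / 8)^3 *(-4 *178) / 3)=190848 / 11125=17.15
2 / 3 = 0.67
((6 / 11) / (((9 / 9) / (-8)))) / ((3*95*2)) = -8 / 1045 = -0.01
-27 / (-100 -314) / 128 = 3 / 5888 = 0.00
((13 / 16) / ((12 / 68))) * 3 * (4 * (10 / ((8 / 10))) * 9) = 49725 / 8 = 6215.62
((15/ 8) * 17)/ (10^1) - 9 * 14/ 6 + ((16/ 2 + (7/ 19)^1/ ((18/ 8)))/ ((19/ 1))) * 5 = -814285/ 51984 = -15.66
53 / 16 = 3.31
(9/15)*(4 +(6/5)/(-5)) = 282/125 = 2.26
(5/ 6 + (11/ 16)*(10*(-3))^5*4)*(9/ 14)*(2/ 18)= -400949995/ 84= -4773214.23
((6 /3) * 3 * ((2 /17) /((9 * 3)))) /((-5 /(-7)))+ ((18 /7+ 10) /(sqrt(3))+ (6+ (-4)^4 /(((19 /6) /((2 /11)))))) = 88 * sqrt(3) /21+ 3315242 /159885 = 27.99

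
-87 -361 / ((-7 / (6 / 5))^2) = -119571 / 1225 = -97.61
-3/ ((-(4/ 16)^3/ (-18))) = -3456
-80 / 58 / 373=-40 / 10817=-0.00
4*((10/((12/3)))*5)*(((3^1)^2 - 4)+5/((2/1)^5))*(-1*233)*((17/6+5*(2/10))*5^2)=-184215625/32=-5756738.28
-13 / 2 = -6.50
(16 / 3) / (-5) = -16 / 15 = -1.07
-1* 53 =-53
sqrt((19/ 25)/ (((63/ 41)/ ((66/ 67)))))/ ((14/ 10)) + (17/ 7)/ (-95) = -17/ 665 + sqrt(24113166)/ 9849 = 0.47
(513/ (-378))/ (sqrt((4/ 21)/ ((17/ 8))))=-19 * sqrt(714)/ 112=-4.53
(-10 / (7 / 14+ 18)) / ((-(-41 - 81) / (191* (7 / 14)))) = -955 / 2257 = -0.42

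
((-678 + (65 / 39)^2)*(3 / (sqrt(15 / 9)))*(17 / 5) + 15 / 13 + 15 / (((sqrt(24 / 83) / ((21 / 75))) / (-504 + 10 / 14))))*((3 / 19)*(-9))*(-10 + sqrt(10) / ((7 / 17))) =-9*(70 - 17*sqrt(10))*(-4500 + 686985*sqrt(498) + 5372068*sqrt(15)) / 172900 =-30546.49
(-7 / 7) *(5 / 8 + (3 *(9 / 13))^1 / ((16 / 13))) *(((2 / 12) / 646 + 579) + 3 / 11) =-913821671 / 682176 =-1339.57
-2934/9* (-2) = 652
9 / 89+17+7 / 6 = 9755 / 534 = 18.27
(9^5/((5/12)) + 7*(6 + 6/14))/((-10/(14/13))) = -4961691/325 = -15266.74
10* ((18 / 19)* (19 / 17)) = 10.59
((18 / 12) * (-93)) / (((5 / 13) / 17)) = -6165.90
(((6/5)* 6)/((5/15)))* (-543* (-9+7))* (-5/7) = -117288/7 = -16755.43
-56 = -56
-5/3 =-1.67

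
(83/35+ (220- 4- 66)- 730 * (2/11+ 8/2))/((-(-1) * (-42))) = 1116637/16170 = 69.06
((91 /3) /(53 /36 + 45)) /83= 156 /19837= 0.01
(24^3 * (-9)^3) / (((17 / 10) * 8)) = -741007.06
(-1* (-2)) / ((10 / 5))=1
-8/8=-1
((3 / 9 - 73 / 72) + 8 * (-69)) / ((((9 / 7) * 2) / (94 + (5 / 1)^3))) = -20334223 / 432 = -47069.96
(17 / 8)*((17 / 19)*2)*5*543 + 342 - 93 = 803559 / 76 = 10573.14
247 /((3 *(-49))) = -247 /147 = -1.68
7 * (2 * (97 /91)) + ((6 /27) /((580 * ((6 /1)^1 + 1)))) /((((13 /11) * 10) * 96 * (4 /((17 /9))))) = 122493772987 /8208345600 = 14.92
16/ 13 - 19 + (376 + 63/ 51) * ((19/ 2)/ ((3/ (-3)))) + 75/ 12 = -3178205/ 884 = -3595.25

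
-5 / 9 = -0.56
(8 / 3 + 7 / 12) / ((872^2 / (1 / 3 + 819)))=15977 / 4562304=0.00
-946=-946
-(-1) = 1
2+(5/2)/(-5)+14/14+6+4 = 25/2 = 12.50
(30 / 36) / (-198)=-5 / 1188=-0.00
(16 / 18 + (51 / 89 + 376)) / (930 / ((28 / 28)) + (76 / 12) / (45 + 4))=14815003 / 36506643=0.41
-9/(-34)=9/34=0.26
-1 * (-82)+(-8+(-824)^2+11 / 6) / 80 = 8569.12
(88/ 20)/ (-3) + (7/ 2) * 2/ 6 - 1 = -13/ 10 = -1.30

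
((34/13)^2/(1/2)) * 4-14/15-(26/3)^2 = -162158/7605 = -21.32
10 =10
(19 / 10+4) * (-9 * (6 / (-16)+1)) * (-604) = 80181 / 4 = 20045.25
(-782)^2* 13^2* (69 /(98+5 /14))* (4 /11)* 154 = 109621360576 /27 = 4060050391.70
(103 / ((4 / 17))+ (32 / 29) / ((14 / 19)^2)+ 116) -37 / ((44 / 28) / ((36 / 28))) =32856965 / 62524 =525.51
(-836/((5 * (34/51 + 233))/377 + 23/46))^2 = 3576002025024/66275881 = 53956.31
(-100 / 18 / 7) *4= -200 / 63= -3.17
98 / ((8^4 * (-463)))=-49 / 948224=-0.00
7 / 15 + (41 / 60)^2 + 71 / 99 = 65371 / 39600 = 1.65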